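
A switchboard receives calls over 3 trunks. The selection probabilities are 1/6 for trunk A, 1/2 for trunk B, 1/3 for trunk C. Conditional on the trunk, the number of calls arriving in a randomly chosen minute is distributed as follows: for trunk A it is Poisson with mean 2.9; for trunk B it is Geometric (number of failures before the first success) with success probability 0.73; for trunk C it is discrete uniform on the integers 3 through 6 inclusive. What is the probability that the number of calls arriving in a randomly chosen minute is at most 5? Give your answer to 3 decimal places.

Conditional on each trunk, P(X ≤ 5): A: 0.925826; B: 0.999613; C: 0.75.
By total probability, P(X ≤ 5) = 0.166667·0.925826 + 0.5·0.999613 + 0.333333·0.75 = 0.904111.

0.904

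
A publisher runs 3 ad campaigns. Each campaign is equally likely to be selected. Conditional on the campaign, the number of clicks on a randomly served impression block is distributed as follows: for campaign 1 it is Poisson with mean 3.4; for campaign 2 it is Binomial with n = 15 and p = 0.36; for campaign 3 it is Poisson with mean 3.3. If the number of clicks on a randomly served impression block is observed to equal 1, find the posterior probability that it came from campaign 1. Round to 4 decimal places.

Likelihoods P(X=1 | ·): 1: 0.113469; 2: 0.0104451; 3: 0.121714.
Posterior ∝ prior × likelihood. Numerator for 1: 0.333333·0.113469 = 0.037823.
Normalizing constant: 0.333333·0.113469 + 0.333333·0.0104451 + 0.333333·0.121714 = 0.0818762.
P(1 | observation) = 0.037823 / 0.0818762 = 0.461954.

0.4620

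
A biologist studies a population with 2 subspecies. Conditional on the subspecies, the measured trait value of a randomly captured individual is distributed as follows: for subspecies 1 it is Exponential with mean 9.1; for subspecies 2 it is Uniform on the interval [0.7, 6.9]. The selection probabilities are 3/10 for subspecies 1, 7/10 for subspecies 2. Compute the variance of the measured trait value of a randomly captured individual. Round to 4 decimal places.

32.9842

Per component, 1: μ=9.1, E[X²]=165.62; 2: μ=3.8, E[X²]=17.6433.
E[X] = 0.3·9.1 + 0.7·3.8 = 5.39.
E[X²] = 0.3·165.62 + 0.7·17.6433 = 62.0363.
Var(X) = E[X²] − (E[X])² = 62.0363 − 29.0521 = 32.9842.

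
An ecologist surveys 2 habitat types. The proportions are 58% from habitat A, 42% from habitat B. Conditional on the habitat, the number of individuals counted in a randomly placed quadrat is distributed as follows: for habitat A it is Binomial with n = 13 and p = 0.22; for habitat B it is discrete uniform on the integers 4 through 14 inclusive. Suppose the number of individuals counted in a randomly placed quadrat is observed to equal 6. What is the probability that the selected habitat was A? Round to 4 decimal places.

Likelihoods P(X=6 | ·): A: 0.0341756; B: 0.0909091.
Posterior ∝ prior × likelihood. Numerator for A: 0.58·0.0341756 = 0.0198218.
Normalizing constant: 0.58·0.0341756 + 0.42·0.0909091 = 0.0580036.
P(A | observation) = 0.0198218 / 0.0580036 = 0.341734.

0.3417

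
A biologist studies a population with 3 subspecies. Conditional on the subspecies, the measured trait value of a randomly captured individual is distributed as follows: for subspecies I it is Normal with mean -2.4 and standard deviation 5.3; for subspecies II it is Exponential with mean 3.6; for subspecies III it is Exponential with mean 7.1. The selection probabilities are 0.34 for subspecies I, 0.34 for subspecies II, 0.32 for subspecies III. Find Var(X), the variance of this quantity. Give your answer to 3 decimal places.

45.402

Per component, I: μ=-2.4, E[X²]=33.85; II: μ=3.6, E[X²]=25.92; III: μ=7.1, E[X²]=100.82.
E[X] = 0.34·-2.4 + 0.34·3.6 + 0.32·7.1 = 2.68.
E[X²] = 0.34·33.85 + 0.34·25.92 + 0.32·100.82 = 52.5842.
Var(X) = E[X²] − (E[X])² = 52.5842 − 7.1824 = 45.4018.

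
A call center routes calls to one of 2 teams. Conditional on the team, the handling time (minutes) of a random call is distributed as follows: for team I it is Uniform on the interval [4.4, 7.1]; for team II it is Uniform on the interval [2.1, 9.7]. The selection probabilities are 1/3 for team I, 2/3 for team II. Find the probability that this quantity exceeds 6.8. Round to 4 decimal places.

0.2914

Conditional on each team, P(X > 6.8): I: 0.111111; II: 0.381579.
By total probability, P(X > 6.8) = 0.333333·0.111111 + 0.666667·0.381579 = 0.291423.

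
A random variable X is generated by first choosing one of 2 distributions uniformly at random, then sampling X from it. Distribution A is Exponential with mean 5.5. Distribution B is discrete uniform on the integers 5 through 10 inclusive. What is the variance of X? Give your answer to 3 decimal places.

17.583

Per component, A: μ=5.5, E[X²]=60.5; B: μ=7.5, E[X²]=59.1667.
E[X] = 0.5·5.5 + 0.5·7.5 = 6.5.
E[X²] = 0.5·60.5 + 0.5·59.1667 = 59.8333.
Var(X) = E[X²] − (E[X])² = 59.8333 − 42.25 = 17.5833.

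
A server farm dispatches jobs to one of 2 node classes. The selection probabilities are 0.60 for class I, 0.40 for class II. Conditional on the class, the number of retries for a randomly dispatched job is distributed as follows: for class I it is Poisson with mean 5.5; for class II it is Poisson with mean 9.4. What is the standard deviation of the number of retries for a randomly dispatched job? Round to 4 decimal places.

3.2727

Per component, I: μ=5.5, E[X²]=35.75; II: μ=9.4, E[X²]=97.76.
E[X] = 0.6·5.5 + 0.4·9.4 = 7.06.
E[X²] = 0.6·35.75 + 0.4·97.76 = 60.554.
Var(X) = E[X²] − (E[X])² = 60.554 − 49.8436 = 10.7104.
SD(X) = √10.7104 = 3.27267.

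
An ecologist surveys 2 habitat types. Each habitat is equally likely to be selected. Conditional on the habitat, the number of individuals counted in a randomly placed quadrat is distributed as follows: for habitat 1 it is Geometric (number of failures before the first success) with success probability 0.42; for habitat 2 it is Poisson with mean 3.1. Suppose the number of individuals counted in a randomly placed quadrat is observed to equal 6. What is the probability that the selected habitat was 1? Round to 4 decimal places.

Likelihoods P(X=6 | ·): 1: 0.0159889; 2: 0.0555296.
Posterior ∝ prior × likelihood. Numerator for 1: 0.5·0.0159889 = 0.00799443.
Normalizing constant: 0.5·0.0159889 + 0.5·0.0555296 = 0.0357592.
P(1 | observation) = 0.00799443 / 0.0357592 = 0.223563.

0.2236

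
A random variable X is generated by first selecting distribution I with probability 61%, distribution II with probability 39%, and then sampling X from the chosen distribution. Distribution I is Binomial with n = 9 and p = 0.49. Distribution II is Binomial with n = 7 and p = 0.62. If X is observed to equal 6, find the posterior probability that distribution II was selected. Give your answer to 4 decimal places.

Likelihoods P(X=6 | ·): I: 0.154229; II: 0.151089.
Posterior ∝ prior × likelihood. Numerator for II: 0.39·0.151089 = 0.0589246.
Normalizing constant: 0.61·0.154229 + 0.39·0.151089 = 0.153004.
P(II | observation) = 0.0589246 / 0.153004 = 0.385117.

0.3851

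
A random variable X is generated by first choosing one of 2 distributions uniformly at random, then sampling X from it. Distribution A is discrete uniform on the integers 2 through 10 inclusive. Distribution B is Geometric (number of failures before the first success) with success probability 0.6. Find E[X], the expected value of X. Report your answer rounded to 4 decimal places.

3.3333

Component means — A: 6; B: 0.666667.
E[X] = 0.5·6 + 0.5·0.666667 = 3.33333.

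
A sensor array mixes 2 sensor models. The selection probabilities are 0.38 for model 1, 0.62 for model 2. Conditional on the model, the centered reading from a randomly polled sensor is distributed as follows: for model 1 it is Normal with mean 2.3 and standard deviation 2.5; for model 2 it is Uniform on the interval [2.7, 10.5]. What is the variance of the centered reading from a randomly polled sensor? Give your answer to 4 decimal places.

Per component, 1: μ=2.3, E[X²]=11.54; 2: μ=6.6, E[X²]=48.63.
E[X] = 0.38·2.3 + 0.62·6.6 = 4.966.
E[X²] = 0.38·11.54 + 0.62·48.63 = 34.5358.
Var(X) = E[X²] − (E[X])² = 34.5358 − 24.6612 = 9.87464.

9.8746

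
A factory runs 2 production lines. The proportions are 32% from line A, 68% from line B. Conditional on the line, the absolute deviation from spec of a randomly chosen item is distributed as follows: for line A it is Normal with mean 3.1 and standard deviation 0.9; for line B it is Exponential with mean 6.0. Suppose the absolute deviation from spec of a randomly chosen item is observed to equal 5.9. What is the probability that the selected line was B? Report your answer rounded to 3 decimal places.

0.974

Likelihoods f(5.9 | ·): A: 0.00350668; B: 0.0623437.
Posterior ∝ prior × likelihood. Numerator for B: 0.68·0.0623437 = 0.0423937.
Normalizing constant: 0.32·0.00350668 + 0.68·0.0623437 = 0.0435158.
P(B | observation) = 0.0423937 / 0.0435158 = 0.974213.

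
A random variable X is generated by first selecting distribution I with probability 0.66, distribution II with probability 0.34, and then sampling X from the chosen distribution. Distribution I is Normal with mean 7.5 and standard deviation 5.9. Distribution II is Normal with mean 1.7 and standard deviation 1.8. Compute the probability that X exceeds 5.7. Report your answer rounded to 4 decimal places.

0.4136

Conditional on each component, P(X > 5.7): I: 0.619849; II: 0.0131341.
By total probability, P(X > 5.7) = 0.66·0.619849 + 0.34·0.0131341 = 0.413566.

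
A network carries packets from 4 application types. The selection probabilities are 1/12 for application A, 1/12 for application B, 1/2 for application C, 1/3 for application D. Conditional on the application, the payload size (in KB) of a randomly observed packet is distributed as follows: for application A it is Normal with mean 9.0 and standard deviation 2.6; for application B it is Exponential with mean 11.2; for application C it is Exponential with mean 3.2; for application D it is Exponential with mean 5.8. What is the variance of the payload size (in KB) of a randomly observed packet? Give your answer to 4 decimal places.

33.6731

Per component, A: μ=9, E[X²]=87.76; B: μ=11.2, E[X²]=250.88; C: μ=3.2, E[X²]=20.48; D: μ=5.8, E[X²]=67.28.
E[X] = 0.0833333·9 + 0.0833333·11.2 + 0.5·3.2 + 0.333333·5.8 = 5.21667.
E[X²] = 0.0833333·87.76 + 0.0833333·250.88 + 0.5·20.48 + 0.333333·67.28 = 60.8867.
Var(X) = E[X²] − (E[X])² = 60.8867 − 27.2136 = 33.6731.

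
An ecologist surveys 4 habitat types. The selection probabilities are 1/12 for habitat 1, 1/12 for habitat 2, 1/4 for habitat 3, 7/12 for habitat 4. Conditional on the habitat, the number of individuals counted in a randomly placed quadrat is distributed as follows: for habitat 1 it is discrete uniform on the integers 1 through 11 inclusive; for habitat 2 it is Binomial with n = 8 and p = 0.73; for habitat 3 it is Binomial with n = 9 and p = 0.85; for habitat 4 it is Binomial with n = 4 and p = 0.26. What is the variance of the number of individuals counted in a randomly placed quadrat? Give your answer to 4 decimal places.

10.5134

Per component, 1: μ=6, E[X²]=46; 2: μ=5.84, E[X²]=35.6824; 3: μ=7.65, E[X²]=59.67; 4: μ=1.04, E[X²]=1.8512.
E[X] = 0.0833333·6 + 0.0833333·5.84 + 0.25·7.65 + 0.583333·1.04 = 3.50583.
E[X²] = 0.0833333·46 + 0.0833333·35.6824 + 0.25·59.67 + 0.583333·1.8512 = 22.8042.
Var(X) = E[X²] − (E[X])² = 22.8042 − 12.2909 = 10.5134.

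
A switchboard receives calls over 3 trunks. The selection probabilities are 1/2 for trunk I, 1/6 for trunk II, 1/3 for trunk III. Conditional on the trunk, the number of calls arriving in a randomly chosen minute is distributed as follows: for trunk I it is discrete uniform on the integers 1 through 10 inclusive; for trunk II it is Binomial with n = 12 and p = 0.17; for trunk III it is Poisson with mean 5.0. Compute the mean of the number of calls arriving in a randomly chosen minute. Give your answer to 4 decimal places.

4.7567

Component means — I: 5.5; II: 2.04; III: 5.
E[X] = 0.5·5.5 + 0.166667·2.04 + 0.333333·5 = 4.75667.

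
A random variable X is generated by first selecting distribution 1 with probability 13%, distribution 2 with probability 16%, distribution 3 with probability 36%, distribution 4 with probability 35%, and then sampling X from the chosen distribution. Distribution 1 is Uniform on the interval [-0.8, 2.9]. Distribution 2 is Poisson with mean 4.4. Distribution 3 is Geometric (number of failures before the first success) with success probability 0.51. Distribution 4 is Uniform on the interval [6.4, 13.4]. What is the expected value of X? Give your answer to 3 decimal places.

4.651

Component means — 1: 1.05; 2: 4.4; 3: 0.960784; 4: 9.9.
E[X] = 0.13·1.05 + 0.16·4.4 + 0.36·0.960784 + 0.35·9.9 = 4.65138.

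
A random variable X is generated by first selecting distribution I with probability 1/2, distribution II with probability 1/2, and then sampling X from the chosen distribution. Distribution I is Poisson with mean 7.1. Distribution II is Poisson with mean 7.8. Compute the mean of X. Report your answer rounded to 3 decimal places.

Component means — I: 7.1; II: 7.8.
E[X] = 0.5·7.1 + 0.5·7.8 = 7.45.

7.450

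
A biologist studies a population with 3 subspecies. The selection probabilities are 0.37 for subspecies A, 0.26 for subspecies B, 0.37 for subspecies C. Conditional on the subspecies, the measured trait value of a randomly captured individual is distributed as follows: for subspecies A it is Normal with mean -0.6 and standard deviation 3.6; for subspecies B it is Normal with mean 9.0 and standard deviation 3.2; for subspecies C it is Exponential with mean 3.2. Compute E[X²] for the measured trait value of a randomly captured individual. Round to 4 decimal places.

36.2284

For each component E[X²] = Var + (mean)², giving A: 13.32; B: 91.24; C: 20.48.
Overall E[X²] = 0.37·13.32 + 0.26·91.24 + 0.37·20.48 = 36.2284.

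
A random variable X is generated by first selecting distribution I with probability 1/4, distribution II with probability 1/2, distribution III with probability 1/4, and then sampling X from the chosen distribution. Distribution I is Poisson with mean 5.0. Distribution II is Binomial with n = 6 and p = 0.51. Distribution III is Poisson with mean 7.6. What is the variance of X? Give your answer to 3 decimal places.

7.369

Per component, I: μ=5, E[X²]=30; II: μ=3.06, E[X²]=10.863; III: μ=7.6, E[X²]=65.36.
E[X] = 0.25·5 + 0.5·3.06 + 0.25·7.6 = 4.68.
E[X²] = 0.25·30 + 0.5·10.863 + 0.25·65.36 = 29.2715.
Var(X) = E[X²] − (E[X])² = 29.2715 − 21.9024 = 7.3691.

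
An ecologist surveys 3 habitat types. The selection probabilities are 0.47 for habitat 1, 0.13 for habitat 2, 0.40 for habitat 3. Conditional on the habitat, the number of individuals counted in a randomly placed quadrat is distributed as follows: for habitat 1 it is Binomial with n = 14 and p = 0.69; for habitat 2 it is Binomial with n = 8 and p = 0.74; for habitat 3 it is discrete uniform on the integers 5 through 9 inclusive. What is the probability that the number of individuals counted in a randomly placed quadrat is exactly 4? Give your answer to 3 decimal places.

Conditional on each habitat, P(X = 4): 1: 0.00185972; 2: 0.095922; 3: 0.
By total probability, P(X = 4) = 0.47·0.00185972 + 0.13·0.095922 + 0.4·0 = 0.0133439.

0.013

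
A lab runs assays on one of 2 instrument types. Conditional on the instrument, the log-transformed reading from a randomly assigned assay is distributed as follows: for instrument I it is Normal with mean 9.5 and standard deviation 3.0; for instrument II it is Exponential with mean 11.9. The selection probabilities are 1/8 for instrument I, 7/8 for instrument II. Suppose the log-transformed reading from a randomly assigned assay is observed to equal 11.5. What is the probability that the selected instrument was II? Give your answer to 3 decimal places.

Likelihoods f(11.5 | ·): I: 0.106483; II: 0.031971.
Posterior ∝ prior × likelihood. Numerator for II: 0.875·0.031971 = 0.0279747.
Normalizing constant: 0.125·0.106483 + 0.875·0.031971 = 0.041285.
P(II | observation) = 0.0279747 / 0.041285 = 0.677599.

0.678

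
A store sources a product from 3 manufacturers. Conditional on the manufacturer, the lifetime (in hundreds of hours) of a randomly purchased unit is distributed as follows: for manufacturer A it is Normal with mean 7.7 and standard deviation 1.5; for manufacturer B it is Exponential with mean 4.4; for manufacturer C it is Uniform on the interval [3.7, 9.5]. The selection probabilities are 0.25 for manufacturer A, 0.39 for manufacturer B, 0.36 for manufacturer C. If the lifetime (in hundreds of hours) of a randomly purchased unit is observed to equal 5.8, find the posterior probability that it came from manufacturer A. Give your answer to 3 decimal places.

Likelihoods f(5.8 | ·): A: 0.119239; B: 0.0608231; C: 0.172414.
Posterior ∝ prior × likelihood. Numerator for A: 0.25·0.119239 = 0.0298097.
Normalizing constant: 0.25·0.119239 + 0.39·0.0608231 + 0.36·0.172414 = 0.1156.
P(A | observation) = 0.0298097 / 0.1156 = 0.25787.

0.258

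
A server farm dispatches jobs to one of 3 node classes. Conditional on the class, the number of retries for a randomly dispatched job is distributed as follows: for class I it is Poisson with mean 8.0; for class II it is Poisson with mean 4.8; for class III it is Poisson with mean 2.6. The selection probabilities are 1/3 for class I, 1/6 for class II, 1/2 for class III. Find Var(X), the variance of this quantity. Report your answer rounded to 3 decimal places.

Per component, I: μ=8, E[X²]=72; II: μ=4.8, E[X²]=27.84; III: μ=2.6, E[X²]=9.36.
E[X] = 0.333333·8 + 0.166667·4.8 + 0.5·2.6 = 4.76667.
E[X²] = 0.333333·72 + 0.166667·27.84 + 0.5·9.36 = 33.32.
Var(X) = E[X²] − (E[X])² = 33.32 − 22.7211 = 10.5989.

10.599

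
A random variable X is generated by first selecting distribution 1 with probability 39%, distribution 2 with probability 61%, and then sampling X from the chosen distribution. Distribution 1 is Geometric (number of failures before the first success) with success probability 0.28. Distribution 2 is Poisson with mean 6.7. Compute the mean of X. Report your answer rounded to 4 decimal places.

5.0899

Component means — 1: 2.57143; 2: 6.7.
E[X] = 0.39·2.57143 + 0.61·6.7 = 5.08986.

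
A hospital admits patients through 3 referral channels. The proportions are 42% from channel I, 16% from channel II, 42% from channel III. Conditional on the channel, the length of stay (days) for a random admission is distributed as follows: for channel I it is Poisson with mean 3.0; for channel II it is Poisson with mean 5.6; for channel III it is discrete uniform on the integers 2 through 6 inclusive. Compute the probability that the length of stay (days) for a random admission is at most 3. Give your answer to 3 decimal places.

Conditional on each channel, P(X ≤ 3): I: 0.647232; II: 0.190622; III: 0.4.
By total probability, P(X ≤ 3) = 0.42·0.647232 + 0.16·0.190622 + 0.42·0.4 = 0.470337.

0.470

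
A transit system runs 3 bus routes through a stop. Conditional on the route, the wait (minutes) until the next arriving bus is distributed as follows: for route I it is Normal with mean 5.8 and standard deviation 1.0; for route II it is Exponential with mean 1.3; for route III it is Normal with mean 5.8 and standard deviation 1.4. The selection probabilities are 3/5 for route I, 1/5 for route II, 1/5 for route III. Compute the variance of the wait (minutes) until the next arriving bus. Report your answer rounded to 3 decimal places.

Per component, I: μ=5.8, E[X²]=34.64; II: μ=1.3, E[X²]=3.38; III: μ=5.8, E[X²]=35.6.
E[X] = 0.6·5.8 + 0.2·1.3 + 0.2·5.8 = 4.9.
E[X²] = 0.6·34.64 + 0.2·3.38 + 0.2·35.6 = 28.58.
Var(X) = E[X²] − (E[X])² = 28.58 − 24.01 = 4.57.

4.570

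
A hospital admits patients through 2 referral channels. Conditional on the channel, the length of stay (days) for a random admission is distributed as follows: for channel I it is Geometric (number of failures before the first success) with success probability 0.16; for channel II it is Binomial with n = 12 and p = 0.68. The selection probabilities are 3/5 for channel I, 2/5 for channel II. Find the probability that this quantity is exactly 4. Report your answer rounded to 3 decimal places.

0.052

Conditional on each channel, P(X = 4): I: 0.0796594; II: 0.011637.
By total probability, P(X = 4) = 0.6·0.0796594 + 0.4·0.011637 = 0.0524504.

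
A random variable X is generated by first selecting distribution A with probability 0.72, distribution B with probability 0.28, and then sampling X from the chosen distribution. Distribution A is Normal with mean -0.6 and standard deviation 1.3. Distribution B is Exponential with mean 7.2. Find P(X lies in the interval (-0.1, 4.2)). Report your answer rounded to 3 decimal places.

0.376

Conditional on each component, P(-0.1 < X < 4.2): A: 0.35015; B: 0.441965.
By total probability, P(-0.1 < X < 4.2) = 0.72·0.35015 + 0.28·0.441965 = 0.375858.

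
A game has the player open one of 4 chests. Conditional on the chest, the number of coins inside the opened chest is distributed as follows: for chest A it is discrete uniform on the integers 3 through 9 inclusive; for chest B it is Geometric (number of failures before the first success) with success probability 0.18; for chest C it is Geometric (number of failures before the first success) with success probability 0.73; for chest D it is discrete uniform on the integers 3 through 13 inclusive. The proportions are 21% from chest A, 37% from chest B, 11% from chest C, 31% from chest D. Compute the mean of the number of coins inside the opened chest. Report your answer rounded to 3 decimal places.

Component means — A: 6; B: 4.55556; C: 0.369863; D: 8.
E[X] = 0.21·6 + 0.37·4.55556 + 0.11·0.369863 + 0.31·8 = 5.46624.

5.466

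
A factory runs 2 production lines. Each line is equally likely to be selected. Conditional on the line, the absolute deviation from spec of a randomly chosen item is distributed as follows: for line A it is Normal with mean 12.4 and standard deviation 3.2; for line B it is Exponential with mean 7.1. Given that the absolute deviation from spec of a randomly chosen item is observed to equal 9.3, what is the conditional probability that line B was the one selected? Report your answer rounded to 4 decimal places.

0.3277

Likelihoods f(9.3 | ·): A: 0.0779781; B: 0.0380082.
Posterior ∝ prior × likelihood. Numerator for B: 0.5·0.0380082 = 0.0190041.
Normalizing constant: 0.5·0.0779781 + 0.5·0.0380082 = 0.0579931.
P(B | observation) = 0.0190041 / 0.0579931 = 0.327696.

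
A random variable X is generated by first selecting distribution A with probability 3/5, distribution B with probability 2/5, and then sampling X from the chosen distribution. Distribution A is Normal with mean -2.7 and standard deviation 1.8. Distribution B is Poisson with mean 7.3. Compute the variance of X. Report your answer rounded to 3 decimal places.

28.864

Per component, A: μ=-2.7, E[X²]=10.53; B: μ=7.3, E[X²]=60.59.
E[X] = 0.6·-2.7 + 0.4·7.3 = 1.3.
E[X²] = 0.6·10.53 + 0.4·60.59 = 30.554.
Var(X) = E[X²] − (E[X])² = 30.554 − 1.69 = 28.864.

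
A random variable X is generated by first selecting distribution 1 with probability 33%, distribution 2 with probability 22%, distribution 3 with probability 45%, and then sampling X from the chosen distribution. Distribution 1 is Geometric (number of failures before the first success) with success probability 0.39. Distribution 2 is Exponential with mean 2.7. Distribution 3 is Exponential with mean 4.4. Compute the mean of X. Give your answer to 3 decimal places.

3.090

Component means — 1: 1.5641; 2: 2.7; 3: 4.4.
E[X] = 0.33·1.5641 + 0.22·2.7 + 0.45·4.4 = 3.09015.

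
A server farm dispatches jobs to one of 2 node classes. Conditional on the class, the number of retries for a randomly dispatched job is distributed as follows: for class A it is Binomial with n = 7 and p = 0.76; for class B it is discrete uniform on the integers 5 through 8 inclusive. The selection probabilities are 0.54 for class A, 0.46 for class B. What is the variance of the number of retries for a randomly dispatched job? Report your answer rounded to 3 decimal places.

Per component, A: μ=5.32, E[X²]=29.5792; B: μ=6.5, E[X²]=43.5.
E[X] = 0.54·5.32 + 0.46·6.5 = 5.8628.
E[X²] = 0.54·29.5792 + 0.46·43.5 = 35.9828.
Var(X) = E[X²] − (E[X])² = 35.9828 − 34.3724 = 1.61034.

1.610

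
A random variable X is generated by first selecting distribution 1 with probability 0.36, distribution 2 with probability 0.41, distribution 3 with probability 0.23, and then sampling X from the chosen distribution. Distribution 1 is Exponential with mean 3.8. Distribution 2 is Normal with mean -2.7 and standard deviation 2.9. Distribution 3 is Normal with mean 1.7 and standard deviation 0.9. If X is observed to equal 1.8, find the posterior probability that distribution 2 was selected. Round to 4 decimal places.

0.0955

Likelihoods f(1.8 | ·): 1: 0.163869; 2: 0.0412719; 3: 0.440541.
Posterior ∝ prior × likelihood. Numerator for 2: 0.41·0.0412719 = 0.0169215.
Normalizing constant: 0.36·0.163869 + 0.41·0.0412719 + 0.23·0.440541 = 0.177239.
P(2 | observation) = 0.0169215 / 0.177239 = 0.0954727.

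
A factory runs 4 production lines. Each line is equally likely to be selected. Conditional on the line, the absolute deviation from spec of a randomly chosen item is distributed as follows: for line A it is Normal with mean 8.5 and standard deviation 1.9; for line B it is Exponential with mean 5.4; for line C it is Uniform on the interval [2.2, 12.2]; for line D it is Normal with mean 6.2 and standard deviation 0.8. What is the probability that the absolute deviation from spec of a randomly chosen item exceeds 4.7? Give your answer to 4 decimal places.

0.7789

Conditional on each line, P(X > 4.7): A: 0.97725; B: 0.418796; C: 0.75; D: 0.969604.
By total probability, P(X > 4.7) = 0.25·0.97725 + 0.25·0.418796 + 0.25·0.75 + 0.25·0.969604 = 0.778912.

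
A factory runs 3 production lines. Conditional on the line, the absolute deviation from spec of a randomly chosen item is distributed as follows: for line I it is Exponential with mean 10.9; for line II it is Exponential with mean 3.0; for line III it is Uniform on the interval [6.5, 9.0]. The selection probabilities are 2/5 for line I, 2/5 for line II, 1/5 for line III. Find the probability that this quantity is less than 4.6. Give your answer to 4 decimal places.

Conditional on each line, P(X < 4.6): I: 0.344278; II: 0.784185; III: 0.
By total probability, P(X < 4.6) = 0.4·0.344278 + 0.4·0.784185 + 0.2·0 = 0.451385.

0.4514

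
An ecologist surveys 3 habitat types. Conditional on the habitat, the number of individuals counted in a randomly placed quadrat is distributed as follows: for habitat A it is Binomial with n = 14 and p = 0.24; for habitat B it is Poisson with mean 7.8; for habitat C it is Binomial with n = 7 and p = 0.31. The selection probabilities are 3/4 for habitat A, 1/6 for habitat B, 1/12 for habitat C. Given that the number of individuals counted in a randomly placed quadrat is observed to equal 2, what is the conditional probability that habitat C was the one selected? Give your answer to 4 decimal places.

Likelihoods P(X=2 | ·): A: 0.194638; B: 0.0124641; C: 0.315637.
Posterior ∝ prior × likelihood. Numerator for C: 0.0833333·0.315637 = 0.0263031.
Normalizing constant: 0.75·0.194638 + 0.166667·0.0124641 + 0.0833333·0.315637 = 0.174359.
P(C | observation) = 0.0263031 / 0.174359 = 0.150856.

0.1509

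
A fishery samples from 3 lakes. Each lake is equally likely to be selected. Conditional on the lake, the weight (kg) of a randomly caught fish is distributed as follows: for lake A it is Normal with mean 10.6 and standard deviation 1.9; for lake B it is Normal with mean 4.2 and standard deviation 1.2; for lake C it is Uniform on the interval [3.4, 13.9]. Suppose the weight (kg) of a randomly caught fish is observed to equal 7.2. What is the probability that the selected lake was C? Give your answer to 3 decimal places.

0.626

Likelihoods f(7.2 | ·): A: 0.0423452; B: 0.0146069; C: 0.0952381.
Posterior ∝ prior × likelihood. Numerator for C: 0.333333·0.0952381 = 0.031746.
Normalizing constant: 0.333333·0.0423452 + 0.333333·0.0146069 + 0.333333·0.0952381 = 0.0507301.
P(C | observation) = 0.031746 / 0.0507301 = 0.625783.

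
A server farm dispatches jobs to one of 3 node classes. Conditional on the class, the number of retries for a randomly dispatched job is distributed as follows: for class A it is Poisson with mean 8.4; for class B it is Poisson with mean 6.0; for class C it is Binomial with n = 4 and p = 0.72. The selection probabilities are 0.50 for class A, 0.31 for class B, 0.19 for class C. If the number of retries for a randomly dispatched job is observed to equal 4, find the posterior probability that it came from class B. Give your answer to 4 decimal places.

0.3581

Likelihoods P(X=4 | ·): A: 0.0466479; B: 0.133853; C: 0.268739.
Posterior ∝ prior × likelihood. Numerator for B: 0.31·0.133853 = 0.0414943.
Normalizing constant: 0.5·0.0466479 + 0.31·0.133853 + 0.19·0.268739 = 0.115879.
P(B | observation) = 0.0414943 / 0.115879 = 0.358084.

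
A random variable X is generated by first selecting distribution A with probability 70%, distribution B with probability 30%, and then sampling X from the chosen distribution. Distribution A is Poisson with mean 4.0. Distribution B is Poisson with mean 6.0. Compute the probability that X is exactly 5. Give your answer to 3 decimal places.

0.158

Conditional on each component, P(X = 5): A: 0.156293; B: 0.160623.
By total probability, P(X = 5) = 0.7·0.156293 + 0.3·0.160623 = 0.157592.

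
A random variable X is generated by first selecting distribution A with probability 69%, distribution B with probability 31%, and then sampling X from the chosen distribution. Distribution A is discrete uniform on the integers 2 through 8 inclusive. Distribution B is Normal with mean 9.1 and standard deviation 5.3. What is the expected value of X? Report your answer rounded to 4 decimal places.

6.2710

Component means — A: 5; B: 9.1.
E[X] = 0.69·5 + 0.31·9.1 = 6.271.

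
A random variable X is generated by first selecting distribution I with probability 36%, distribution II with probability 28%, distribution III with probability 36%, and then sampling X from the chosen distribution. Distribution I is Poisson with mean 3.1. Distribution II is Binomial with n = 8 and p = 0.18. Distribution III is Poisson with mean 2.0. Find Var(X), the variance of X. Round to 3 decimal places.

Per component, I: μ=3.1, E[X²]=12.71; II: μ=1.44, E[X²]=3.2544; III: μ=2, E[X²]=6.
E[X] = 0.36·3.1 + 0.28·1.44 + 0.36·2 = 2.2392.
E[X²] = 0.36·12.71 + 0.28·3.2544 + 0.36·6 = 7.64683.
Var(X) = E[X²] − (E[X])² = 7.64683 − 5.01402 = 2.63282.

2.633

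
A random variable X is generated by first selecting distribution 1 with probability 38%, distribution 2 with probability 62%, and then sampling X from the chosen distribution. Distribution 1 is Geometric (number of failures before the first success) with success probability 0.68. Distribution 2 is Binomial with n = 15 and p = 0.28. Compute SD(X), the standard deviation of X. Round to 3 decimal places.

2.327

Per component, 1: μ=0.470588, E[X²]=0.913495; 2: μ=4.2, E[X²]=20.664.
E[X] = 0.38·0.470588 + 0.62·4.2 = 2.78282.
E[X²] = 0.38·0.913495 + 0.62·20.664 = 13.1588.
Var(X) = E[X²] − (E[X])² = 13.1588 − 7.74411 = 5.4147.
SD(X) = √5.4147 = 2.32695.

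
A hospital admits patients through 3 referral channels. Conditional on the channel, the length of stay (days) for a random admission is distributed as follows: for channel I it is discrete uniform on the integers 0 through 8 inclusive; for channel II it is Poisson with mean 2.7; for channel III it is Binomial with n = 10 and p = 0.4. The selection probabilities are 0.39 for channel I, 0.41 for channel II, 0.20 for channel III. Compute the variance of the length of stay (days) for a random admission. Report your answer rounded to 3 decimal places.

4.596

Per component, I: μ=4, E[X²]=22.6667; II: μ=2.7, E[X²]=9.99; III: μ=4, E[X²]=18.4.
E[X] = 0.39·4 + 0.41·2.7 + 0.2·4 = 3.467.
E[X²] = 0.39·22.6667 + 0.41·9.99 + 0.2·18.4 = 16.6159.
Var(X) = E[X²] − (E[X])² = 16.6159 − 12.0201 = 4.59581.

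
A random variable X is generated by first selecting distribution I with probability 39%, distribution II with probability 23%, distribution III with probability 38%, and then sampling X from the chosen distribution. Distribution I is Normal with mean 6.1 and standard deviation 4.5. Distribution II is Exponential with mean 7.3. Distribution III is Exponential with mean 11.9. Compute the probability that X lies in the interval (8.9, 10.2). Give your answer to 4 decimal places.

Conditional on each component, P(8.9 < X < 10.2): I: 0.0857795; II: 0.0481994; III: 0.0489871.
By total probability, P(8.9 < X < 10.2) = 0.39·0.0857795 + 0.23·0.0481994 + 0.38·0.0489871 = 0.063155.

0.0632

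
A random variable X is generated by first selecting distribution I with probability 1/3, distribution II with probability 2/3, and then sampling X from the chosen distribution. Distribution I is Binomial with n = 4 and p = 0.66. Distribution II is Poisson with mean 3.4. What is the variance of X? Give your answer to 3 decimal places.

Per component, I: μ=2.64, E[X²]=7.8672; II: μ=3.4, E[X²]=14.96.
E[X] = 0.333333·2.64 + 0.666667·3.4 = 3.14667.
E[X²] = 0.333333·7.8672 + 0.666667·14.96 = 12.5957.
Var(X) = E[X²] − (E[X])² = 12.5957 − 9.90151 = 2.69422.

2.694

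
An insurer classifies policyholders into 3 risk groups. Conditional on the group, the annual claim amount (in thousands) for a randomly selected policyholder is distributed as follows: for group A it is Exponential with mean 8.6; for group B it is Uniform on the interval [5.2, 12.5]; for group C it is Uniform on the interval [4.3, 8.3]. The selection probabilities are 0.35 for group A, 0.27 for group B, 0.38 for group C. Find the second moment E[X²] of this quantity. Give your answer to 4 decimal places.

89.7070

For each component E[X²] = Var + (mean)², giving A: 147.92; B: 82.7633; C: 41.0233.
Overall E[X²] = 0.35·147.92 + 0.27·82.7633 + 0.38·41.0233 = 89.707.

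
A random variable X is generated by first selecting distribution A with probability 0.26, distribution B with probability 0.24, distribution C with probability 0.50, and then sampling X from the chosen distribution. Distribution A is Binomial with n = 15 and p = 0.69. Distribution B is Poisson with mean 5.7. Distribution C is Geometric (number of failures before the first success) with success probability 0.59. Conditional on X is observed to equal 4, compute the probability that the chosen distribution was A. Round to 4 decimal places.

0.0047

Likelihoods P(X=4 | ·): A: 0.000786154; B: 0.147167; C: 0.016672.
Posterior ∝ prior × likelihood. Numerator for A: 0.26·0.000786154 = 0.0002044.
Normalizing constant: 0.26·0.000786154 + 0.24·0.147167 + 0.5·0.016672 = 0.0438604.
P(A | observation) = 0.0002044 / 0.0438604 = 0.00466024.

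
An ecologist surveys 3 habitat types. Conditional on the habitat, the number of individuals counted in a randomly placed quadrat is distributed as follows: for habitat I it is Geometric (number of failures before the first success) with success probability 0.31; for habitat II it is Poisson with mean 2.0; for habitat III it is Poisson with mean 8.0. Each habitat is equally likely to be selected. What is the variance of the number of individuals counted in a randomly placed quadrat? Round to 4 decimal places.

13.4369

Per component, I: μ=2.22581, E[X²]=12.1342; II: μ=2, E[X²]=6; III: μ=8, E[X²]=72.
E[X] = 0.333333·2.22581 + 0.333333·2 + 0.333333·8 = 4.07527.
E[X²] = 0.333333·12.1342 + 0.333333·6 + 0.333333·72 = 30.0447.
Var(X) = E[X²] − (E[X])² = 30.0447 − 16.6078 = 13.4369.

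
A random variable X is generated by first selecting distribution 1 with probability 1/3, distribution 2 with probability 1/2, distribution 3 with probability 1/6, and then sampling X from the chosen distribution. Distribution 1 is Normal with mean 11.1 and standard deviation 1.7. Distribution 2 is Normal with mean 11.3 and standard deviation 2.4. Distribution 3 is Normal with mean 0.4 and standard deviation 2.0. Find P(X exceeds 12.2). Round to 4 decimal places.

0.2632

Conditional on each component, P(X > 12.2): 1: 0.258797; 2: 0.35383; 3: 1.81751e-09.
By total probability, P(X > 12.2) = 0.333333·0.258797 + 0.5·0.35383 + 0.166667·1.81751e-09 = 0.263181.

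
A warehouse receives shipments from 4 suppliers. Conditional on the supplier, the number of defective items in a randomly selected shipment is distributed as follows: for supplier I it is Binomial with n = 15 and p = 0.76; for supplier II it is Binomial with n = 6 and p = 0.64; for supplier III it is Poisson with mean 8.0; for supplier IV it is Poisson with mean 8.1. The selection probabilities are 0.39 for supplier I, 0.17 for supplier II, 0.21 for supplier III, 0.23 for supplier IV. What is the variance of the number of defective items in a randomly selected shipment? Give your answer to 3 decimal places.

Per component, I: μ=11.4, E[X²]=132.696; II: μ=3.84, E[X²]=16.128; III: μ=8, E[X²]=72; IV: μ=8.1, E[X²]=73.71.
E[X] = 0.39·11.4 + 0.17·3.84 + 0.21·8 + 0.23·8.1 = 8.6418.
E[X²] = 0.39·132.696 + 0.17·16.128 + 0.21·72 + 0.23·73.71 = 86.5665.
Var(X) = E[X²] − (E[X])² = 86.5665 − 74.6807 = 11.8858.

11.886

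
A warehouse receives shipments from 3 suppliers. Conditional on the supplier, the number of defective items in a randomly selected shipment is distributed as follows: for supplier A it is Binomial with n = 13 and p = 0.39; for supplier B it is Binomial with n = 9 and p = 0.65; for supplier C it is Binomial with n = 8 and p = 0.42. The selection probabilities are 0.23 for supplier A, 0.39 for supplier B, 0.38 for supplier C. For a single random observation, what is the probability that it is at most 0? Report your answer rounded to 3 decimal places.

0.005

Conditional on each supplier, P(X ≤ 0): A: 0.00161915; B: 7.88156e-05; C: 0.0128063.
By total probability, P(X ≤ 0) = 0.23·0.00161915 + 0.39·7.88156e-05 + 0.38·0.0128063 = 0.00526954.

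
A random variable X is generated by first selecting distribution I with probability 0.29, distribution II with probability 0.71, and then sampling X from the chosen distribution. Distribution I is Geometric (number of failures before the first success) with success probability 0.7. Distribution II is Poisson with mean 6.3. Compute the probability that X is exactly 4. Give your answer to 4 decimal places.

0.0872

Conditional on each component, P(X = 4): I: 0.00567; II: 0.12053.
By total probability, P(X = 4) = 0.29·0.00567 + 0.71·0.12053 = 0.0872207.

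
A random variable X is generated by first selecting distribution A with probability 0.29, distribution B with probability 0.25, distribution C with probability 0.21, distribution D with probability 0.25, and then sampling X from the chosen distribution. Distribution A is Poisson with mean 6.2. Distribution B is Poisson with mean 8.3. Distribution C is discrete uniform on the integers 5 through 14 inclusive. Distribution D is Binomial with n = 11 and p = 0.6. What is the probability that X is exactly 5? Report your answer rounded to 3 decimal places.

0.123

Conditional on each component, P(X = 5): A: 0.154936; B: 0.0815765; C: 0.1; D: 0.147149.
By total probability, P(X = 5) = 0.29·0.154936 + 0.25·0.0815765 + 0.21·0.1 + 0.25·0.147149 = 0.123113.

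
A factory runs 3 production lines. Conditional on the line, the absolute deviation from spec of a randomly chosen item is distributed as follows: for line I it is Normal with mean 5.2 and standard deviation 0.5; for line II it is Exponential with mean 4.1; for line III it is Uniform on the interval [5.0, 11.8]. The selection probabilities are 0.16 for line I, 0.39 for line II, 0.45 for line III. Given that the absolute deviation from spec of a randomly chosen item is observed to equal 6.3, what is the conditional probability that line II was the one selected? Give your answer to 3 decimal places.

Likelihoods f(6.3 | ·): I: 0.0709492; II: 0.0524669; III: 0.147059.
Posterior ∝ prior × likelihood. Numerator for II: 0.39·0.0524669 = 0.0204621.
Normalizing constant: 0.16·0.0709492 + 0.39·0.0524669 + 0.45·0.147059 = 0.0979904.
P(II | observation) = 0.0204621 / 0.0979904 = 0.208817.

0.209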